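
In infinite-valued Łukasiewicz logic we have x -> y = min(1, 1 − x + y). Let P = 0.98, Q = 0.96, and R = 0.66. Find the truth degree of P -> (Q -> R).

0.72

Q -> R = min(1, 1 − 0.96 + 0.66) = min(1, 0.70) = 0.70
P -> (Q -> R) = min(1, 1 − 0.98 + 0.70) = min(1, 0.72) = 0.72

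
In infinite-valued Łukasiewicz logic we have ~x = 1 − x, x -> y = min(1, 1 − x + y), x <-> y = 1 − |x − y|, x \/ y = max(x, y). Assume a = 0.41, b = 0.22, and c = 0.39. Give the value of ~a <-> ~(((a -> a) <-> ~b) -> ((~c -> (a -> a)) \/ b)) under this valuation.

~a = 1 − 0.41 = 0.59
a -> a = min(1, 1 − 0.41 + 0.41) = min(1, 1.00) = 1.00
~b = 1 − 0.22 = 0.78
(a -> a) <-> ~b = 1 − |1.00 − 0.78| = 1 − 0.22 = 0.78
~c = 1 − 0.39 = 0.61
~c -> (a -> a) = min(1, 1 − 0.61 + 1.00) = min(1, 1.39) = 1.00
(~c -> (a -> a)) \/ b = max(1.00, 0.22) = 1.00
((a -> a) <-> ~b) -> ((~c -> (a -> a)) \/ b) = min(1, 1 − 0.78 + 1.00) = min(1, 1.22) = 1.00
~(((a -> a) <-> ~b) -> ((~c -> (a -> a)) \/ b)) = 1 − 1.00 = 0.00
~a <-> ~(((a -> a) <-> ~b) -> ((~c -> (a -> a)) \/ b)) = 1 − |0.59 − 0.00| = 1 − 0.59 = 0.41

0.41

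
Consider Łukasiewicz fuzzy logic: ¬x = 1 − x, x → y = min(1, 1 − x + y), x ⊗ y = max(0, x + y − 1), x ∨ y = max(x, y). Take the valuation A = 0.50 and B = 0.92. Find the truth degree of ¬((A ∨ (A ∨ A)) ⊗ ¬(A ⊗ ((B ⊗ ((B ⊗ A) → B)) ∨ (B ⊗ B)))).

0.92

A ∨ A = max(0.50, 0.50) = 0.50
A ∨ (A ∨ A) = max(0.50, 0.50) = 0.50
B ⊗ A = max(0, 0.92 + 0.50 − 1) = max(0, 0.42) = 0.42
(B ⊗ A) → B = min(1, 1 − 0.42 + 0.92) = min(1, 1.50) = 1.00
B ⊗ ((B ⊗ A) → B) = max(0, 0.92 + 1.00 − 1) = max(0, 0.92) = 0.92
B ⊗ B = max(0, 0.92 + 0.92 − 1) = max(0, 0.84) = 0.84
(B ⊗ ((B ⊗ A) → B)) ∨ (B ⊗ B) = max(0.92, 0.84) = 0.92
A ⊗ ((B ⊗ ((B ⊗ A) → B)) ∨ (B ⊗ B)) = max(0, 0.50 + 0.92 − 1) = max(0, 0.42) = 0.42
¬(A ⊗ ((B ⊗ ((B ⊗ A) → B)) ∨ (B ⊗ B))) = 1 − 0.42 = 0.58
(A ∨ (A ∨ A)) ⊗ ¬(A ⊗ ((B ⊗ ((B ⊗ A) → B)) ∨ (B ⊗ B))) = max(0, 0.50 + 0.58 − 1) = max(0, 0.08) = 0.08
¬((A ∨ (A ∨ A)) ⊗ ¬(A ⊗ ((B ⊗ ((B ⊗ A) → B)) ∨ (B ⊗ B)))) = 1 − 0.08 = 0.92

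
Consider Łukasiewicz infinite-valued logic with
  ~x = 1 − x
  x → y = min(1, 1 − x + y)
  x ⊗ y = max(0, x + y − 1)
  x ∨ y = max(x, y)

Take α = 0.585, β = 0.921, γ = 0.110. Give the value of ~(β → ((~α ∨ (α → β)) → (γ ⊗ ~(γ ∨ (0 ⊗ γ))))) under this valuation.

~α = 1 − 0.585 = 0.415
α → β = min(1, 1 − 0.585 + 0.921) = min(1, 1.336) = 1.000
~α ∨ (α → β) = max(0.415, 1.000) = 1.000
0 ⊗ γ = max(0, 0.000 + 0.110 − 1) = max(0, -0.890) = 0.000
γ ∨ (0 ⊗ γ) = max(0.110, 0.000) = 0.110
~(γ ∨ (0 ⊗ γ)) = 1 − 0.110 = 0.890
γ ⊗ ~(γ ∨ (0 ⊗ γ)) = max(0, 0.110 + 0.890 − 1) = max(0, 0.000) = 0.000
(~α ∨ (α → β)) → (γ ⊗ ~(γ ∨ (0 ⊗ γ))) = min(1, 1 − 1.000 + 0.000) = min(1, 0.000) = 0.000
β → ((~α ∨ (α → β)) → (γ ⊗ ~(γ ∨ (0 ⊗ γ)))) = min(1, 1 − 0.921 + 0.000) = min(1, 0.079) = 0.079
~(β → ((~α ∨ (α → β)) → (γ ⊗ ~(γ ∨ (0 ⊗ γ))))) = 1 − 0.079 = 0.921

0.921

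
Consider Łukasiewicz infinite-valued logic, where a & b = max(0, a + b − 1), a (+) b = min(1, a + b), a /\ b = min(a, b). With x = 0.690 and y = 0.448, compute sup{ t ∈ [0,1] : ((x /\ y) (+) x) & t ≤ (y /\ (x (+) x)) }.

x /\ y = min(0.690, 0.448) = 0.448
(x /\ y) (+) x = min(1, 0.448 + 0.690) = min(1, 1.138) = 1.000
So the left factor is (x /\ y) (+) x = 1.000.
x (+) x = min(1, 0.690 + 0.690) = min(1, 1.380) = 1.000
y /\ (x (+) x) = min(0.448, 1.000) = 0.448
So the right-hand bound is y /\ (x (+) x) = 0.448.
The residuum of the Łukasiewicz t-norm gives the supremum: min(1, 1 − 1.000 + 0.448).
1 − 1.000 + 0.448 = 0.448, so t = min(1, 0.448) = 0.448.
Check: 1.000 & 0.448 = max(0, 0.448) = 0.448 ≤ 0.448.

0.448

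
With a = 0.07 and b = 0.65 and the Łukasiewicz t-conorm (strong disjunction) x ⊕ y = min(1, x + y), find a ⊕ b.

0.72

a ⊕ b = min(1, 0.07 + 0.65) = min(1, 0.72) = 0.72
For comparison, the Gödel t-conorm max(x, y) would give 0.65.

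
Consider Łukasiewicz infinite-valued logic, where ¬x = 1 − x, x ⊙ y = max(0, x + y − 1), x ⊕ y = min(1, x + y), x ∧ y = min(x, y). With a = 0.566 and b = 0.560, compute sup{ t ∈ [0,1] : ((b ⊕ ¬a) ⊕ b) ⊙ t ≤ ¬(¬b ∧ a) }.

0.560

¬a = 1 − 0.566 = 0.434
b ⊕ ¬a = min(1, 0.560 + 0.434) = min(1, 0.994) = 0.994
(b ⊕ ¬a) ⊕ b = min(1, 0.994 + 0.560) = min(1, 1.554) = 1.000
So the left factor is (b ⊕ ¬a) ⊕ b = 1.000.
¬b = 1 − 0.560 = 0.440
¬b ∧ a = min(0.440, 0.566) = 0.440
¬(¬b ∧ a) = 1 − 0.440 = 0.560
So the right-hand bound is ¬(¬b ∧ a) = 0.560.
The residuum of the Łukasiewicz t-norm gives the supremum: min(1, 1 − 1.000 + 0.560).
1 − 1.000 + 0.560 = 0.560, so t = min(1, 0.560) = 0.560.
Check: 1.000 ⊙ 0.560 = max(0, 0.560) = 0.560 ≤ 0.560.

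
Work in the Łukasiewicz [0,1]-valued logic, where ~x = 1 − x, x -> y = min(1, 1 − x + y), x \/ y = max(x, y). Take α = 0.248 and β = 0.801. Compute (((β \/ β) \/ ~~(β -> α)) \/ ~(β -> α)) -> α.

β \/ β = max(0.801, 0.801) = 0.801
β -> α = min(1, 1 − 0.801 + 0.248) = min(1, 0.447) = 0.447
~(β -> α) = 1 − 0.447 = 0.553
~~(β -> α) = 1 − 0.553 = 0.447
(β \/ β) \/ ~~(β -> α) = max(0.801, 0.447) = 0.801
((β \/ β) \/ ~~(β -> α)) \/ ~(β -> α) = max(0.801, 0.553) = 0.801
(((β \/ β) \/ ~~(β -> α)) \/ ~(β -> α)) -> α = min(1, 1 − 0.801 + 0.248) = min(1, 0.447) = 0.447

0.447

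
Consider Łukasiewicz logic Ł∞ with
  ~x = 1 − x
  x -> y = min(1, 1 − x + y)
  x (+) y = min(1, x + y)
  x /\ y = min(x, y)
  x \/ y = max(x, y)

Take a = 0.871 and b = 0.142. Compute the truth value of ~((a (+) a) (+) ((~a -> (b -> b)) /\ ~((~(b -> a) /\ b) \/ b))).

a (+) a = min(1, 0.871 + 0.871) = min(1, 1.742) = 1.000
~a = 1 − 0.871 = 0.129
b -> b = min(1, 1 − 0.142 + 0.142) = min(1, 1.000) = 1.000
~a -> (b -> b) = min(1, 1 − 0.129 + 1.000) = min(1, 1.871) = 1.000
b -> a = min(1, 1 − 0.142 + 0.871) = min(1, 1.729) = 1.000
~(b -> a) = 1 − 1.000 = 0.000
~(b -> a) /\ b = min(0.000, 0.142) = 0.000
(~(b -> a) /\ b) \/ b = max(0.000, 0.142) = 0.142
~((~(b -> a) /\ b) \/ b) = 1 − 0.142 = 0.858
(~a -> (b -> b)) /\ ~((~(b -> a) /\ b) \/ b) = min(1.000, 0.858) = 0.858
(a (+) a) (+) ((~a -> (b -> b)) /\ ~((~(b -> a) /\ b) \/ b)) = min(1, 1.000 + 0.858) = min(1, 1.858) = 1.000
~((a (+) a) (+) ((~a -> (b -> b)) /\ ~((~(b -> a) /\ b) \/ b))) = 1 − 1.000 = 0.000

0.000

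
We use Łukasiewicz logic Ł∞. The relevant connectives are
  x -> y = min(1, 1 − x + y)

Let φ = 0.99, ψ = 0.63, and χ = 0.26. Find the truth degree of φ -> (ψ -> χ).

0.64

ψ -> χ = min(1, 1 − 0.63 + 0.26) = min(1, 0.63) = 0.63
φ -> (ψ -> χ) = min(1, 1 − 0.99 + 0.63) = min(1, 0.64) = 0.64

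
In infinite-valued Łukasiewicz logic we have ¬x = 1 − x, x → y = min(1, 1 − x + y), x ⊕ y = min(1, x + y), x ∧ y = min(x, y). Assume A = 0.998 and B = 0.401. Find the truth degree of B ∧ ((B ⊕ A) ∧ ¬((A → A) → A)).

0.002

B ⊕ A = min(1, 0.401 + 0.998) = min(1, 1.399) = 1.000
A → A = min(1, 1 − 0.998 + 0.998) = min(1, 1.000) = 1.000
(A → A) → A = min(1, 1 − 1.000 + 0.998) = min(1, 0.998) = 0.998
¬((A → A) → A) = 1 − 0.998 = 0.002
(B ⊕ A) ∧ ¬((A → A) → A) = min(1.000, 0.002) = 0.002
B ∧ ((B ⊕ A) ∧ ¬((A → A) → A)) = min(0.401, 0.002) = 0.002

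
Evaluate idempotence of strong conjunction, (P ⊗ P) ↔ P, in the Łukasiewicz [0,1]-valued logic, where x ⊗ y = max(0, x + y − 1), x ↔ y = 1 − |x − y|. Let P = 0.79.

0.79

P ⊗ P = max(0, 0.79 + 0.79 − 1) = max(0, 0.58) = 0.58
(P ⊗ P) ↔ P = 1 − |0.58 − 0.79| = 1 − 0.21 = 0.79
(The value 0.79 < 1 shows this instance is not satisfied; fails in Ł∞ since a ⊗ a = max(0, 2a−1) ≠ a in general.)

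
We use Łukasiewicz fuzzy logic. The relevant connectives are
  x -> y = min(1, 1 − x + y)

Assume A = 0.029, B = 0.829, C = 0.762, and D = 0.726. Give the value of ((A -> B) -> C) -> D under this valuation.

0.964

A -> B = min(1, 1 − 0.029 + 0.829) = min(1, 1.800) = 1.000
(A -> B) -> C = min(1, 1 − 1.000 + 0.762) = min(1, 0.762) = 0.762
((A -> B) -> C) -> D = min(1, 1 − 0.762 + 0.726) = min(1, 0.964) = 0.964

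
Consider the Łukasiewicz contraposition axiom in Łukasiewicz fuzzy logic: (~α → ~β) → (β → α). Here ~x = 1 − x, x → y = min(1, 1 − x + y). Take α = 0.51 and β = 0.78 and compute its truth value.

~α = 1 − 0.51 = 0.49
~β = 1 − 0.78 = 0.22
~α → ~β = min(1, 1 − 0.49 + 0.22) = min(1, 0.73) = 0.73
β → α = min(1, 1 − 0.78 + 0.51) = min(1, 0.73) = 0.73
(~α → ~β) → (β → α) = min(1, 1 − 0.73 + 0.73) = min(1, 1.00) = 1.00
(As expected: an axiom of Ł∞, always 1.)

1.00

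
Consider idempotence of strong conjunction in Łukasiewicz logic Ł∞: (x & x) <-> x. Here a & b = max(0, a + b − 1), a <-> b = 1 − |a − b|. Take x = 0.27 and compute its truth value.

0.73

x & x = max(0, 0.27 + 0.27 − 1) = max(0, -0.46) = 0.00
(x & x) <-> x = 1 − |0.00 − 0.27| = 1 − 0.27 = 0.73
(The value 0.73 < 1 shows this instance is not satisfied; fails in Ł∞ since a ⊗ a = max(0, 2a−1) ≠ a in general.)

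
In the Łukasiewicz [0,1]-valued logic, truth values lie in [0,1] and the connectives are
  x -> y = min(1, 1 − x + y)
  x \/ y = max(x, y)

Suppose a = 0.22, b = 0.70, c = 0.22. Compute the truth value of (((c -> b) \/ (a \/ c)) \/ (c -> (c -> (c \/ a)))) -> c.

0.22

c -> b = min(1, 1 − 0.22 + 0.70) = min(1, 1.48) = 1.00
a \/ c = max(0.22, 0.22) = 0.22
(c -> b) \/ (a \/ c) = max(1.00, 0.22) = 1.00
c \/ a = max(0.22, 0.22) = 0.22
c -> (c \/ a) = min(1, 1 − 0.22 + 0.22) = min(1, 1.00) = 1.00
c -> (c -> (c \/ a)) = min(1, 1 − 0.22 + 1.00) = min(1, 1.78) = 1.00
((c -> b) \/ (a \/ c)) \/ (c -> (c -> (c \/ a))) = max(1.00, 1.00) = 1.00
(((c -> b) \/ (a \/ c)) \/ (c -> (c -> (c \/ a)))) -> c = min(1, 1 − 1.00 + 0.22) = min(1, 0.22) = 0.22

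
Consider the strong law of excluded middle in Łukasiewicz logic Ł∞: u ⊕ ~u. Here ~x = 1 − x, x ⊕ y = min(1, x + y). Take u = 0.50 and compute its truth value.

~u = 1 − 0.50 = 0.50
u ⊕ ~u = min(1, 0.50 + 0.50) = min(1, 1.00) = 1.00
(As expected: always 1 in Ł∞ since a ⊕ (1−a) = 1.)

1.00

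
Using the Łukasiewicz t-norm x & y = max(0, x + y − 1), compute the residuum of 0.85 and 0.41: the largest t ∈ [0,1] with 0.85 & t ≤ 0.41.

The residuum of the Łukasiewicz t-norm gives the supremum: min(1, 1 − 0.85 + 0.41).
1 − 0.85 + 0.41 = 0.56, so t = min(1, 0.56) = 0.56.
Check: 0.85 & 0.56 = max(0, 0.41) = 0.41 ≤ 0.41.

0.56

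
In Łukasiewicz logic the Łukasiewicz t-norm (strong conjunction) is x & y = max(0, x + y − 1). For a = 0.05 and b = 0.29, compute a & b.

a & b = max(0, 0.05 + 0.29 − 1) = max(0, -0.66) = 0.00
For comparison, the Gödel (minimum) t-norm min(x, y) would give 0.05.

0.00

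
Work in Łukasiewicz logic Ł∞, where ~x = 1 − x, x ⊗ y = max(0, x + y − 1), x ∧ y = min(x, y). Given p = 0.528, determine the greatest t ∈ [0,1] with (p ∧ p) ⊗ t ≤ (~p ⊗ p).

p ∧ p = min(0.528, 0.528) = 0.528
So the left factor is p ∧ p = 0.528.
~p = 1 − 0.528 = 0.472
~p ⊗ p = max(0, 0.472 + 0.528 − 1) = max(0, 0.000) = 0.000
So the right-hand bound is ~p ⊗ p = 0.000.
The residuum of the Łukasiewicz t-norm gives the supremum: min(1, 1 − 0.528 + 0.000).
1 − 0.528 + 0.000 = 0.472, so t = min(1, 0.472) = 0.472.
Check: 0.528 ⊗ 0.472 = max(0, 0.000) = 0.000 ≤ 0.000.

0.472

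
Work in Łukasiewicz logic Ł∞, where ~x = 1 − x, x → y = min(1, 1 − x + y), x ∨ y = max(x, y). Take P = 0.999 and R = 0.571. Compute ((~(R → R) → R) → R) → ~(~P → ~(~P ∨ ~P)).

0.429

R → R = min(1, 1 − 0.571 + 0.571) = min(1, 1.000) = 1.000
~(R → R) = 1 − 1.000 = 0.000
~(R → R) → R = min(1, 1 − 0.000 + 0.571) = min(1, 1.571) = 1.000
(~(R → R) → R) → R = min(1, 1 − 1.000 + 0.571) = min(1, 0.571) = 0.571
~P = 1 − 0.999 = 0.001
~P ∨ ~P = max(0.001, 0.001) = 0.001
~(~P ∨ ~P) = 1 − 0.001 = 0.999
~P → ~(~P ∨ ~P) = min(1, 1 − 0.001 + 0.999) = min(1, 1.998) = 1.000
~(~P → ~(~P ∨ ~P)) = 1 − 1.000 = 0.000
((~(R → R) → R) → R) → ~(~P → ~(~P ∨ ~P)) = min(1, 1 − 0.571 + 0.000) = min(1, 0.429) = 0.429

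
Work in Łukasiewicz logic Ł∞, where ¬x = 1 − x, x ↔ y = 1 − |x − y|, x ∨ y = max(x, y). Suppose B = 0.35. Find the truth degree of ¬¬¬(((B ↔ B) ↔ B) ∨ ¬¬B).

0.65

B ↔ B = 1 − |0.35 − 0.35| = 1 − 0.00 = 1.00
(B ↔ B) ↔ B = 1 − |1.00 − 0.35| = 1 − 0.65 = 0.35
¬B = 1 − 0.35 = 0.65
¬¬B = 1 − 0.65 = 0.35
((B ↔ B) ↔ B) ∨ ¬¬B = max(0.35, 0.35) = 0.35
¬(((B ↔ B) ↔ B) ∨ ¬¬B) = 1 − 0.35 = 0.65
¬¬(((B ↔ B) ↔ B) ∨ ¬¬B) = 1 − 0.65 = 0.35
¬¬¬(((B ↔ B) ↔ B) ∨ ¬¬B) = 1 − 0.35 = 0.65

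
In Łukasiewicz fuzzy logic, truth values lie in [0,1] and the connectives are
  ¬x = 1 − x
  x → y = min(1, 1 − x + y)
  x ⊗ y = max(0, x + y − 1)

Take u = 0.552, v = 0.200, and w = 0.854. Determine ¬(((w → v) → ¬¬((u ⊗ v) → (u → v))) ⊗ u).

w → v = min(1, 1 − 0.854 + 0.200) = min(1, 0.346) = 0.346
u ⊗ v = max(0, 0.552 + 0.200 − 1) = max(0, -0.248) = 0.000
u → v = min(1, 1 − 0.552 + 0.200) = min(1, 0.648) = 0.648
(u ⊗ v) → (u → v) = min(1, 1 − 0.000 + 0.648) = min(1, 1.648) = 1.000
¬((u ⊗ v) → (u → v)) = 1 − 1.000 = 0.000
¬¬((u ⊗ v) → (u → v)) = 1 − 0.000 = 1.000
(w → v) → ¬¬((u ⊗ v) → (u → v)) = min(1, 1 − 0.346 + 1.000) = min(1, 1.654) = 1.000
((w → v) → ¬¬((u ⊗ v) → (u → v))) ⊗ u = max(0, 1.000 + 0.552 − 1) = max(0, 0.552) = 0.552
¬(((w → v) → ¬¬((u ⊗ v) → (u → v))) ⊗ u) = 1 − 0.552 = 0.448

0.448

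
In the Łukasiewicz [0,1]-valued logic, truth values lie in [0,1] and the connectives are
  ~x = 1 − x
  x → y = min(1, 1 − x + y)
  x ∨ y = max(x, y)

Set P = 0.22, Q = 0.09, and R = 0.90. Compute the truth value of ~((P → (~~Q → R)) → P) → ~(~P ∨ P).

~Q = 1 − 0.09 = 0.91
~~Q = 1 − 0.91 = 0.09
~~Q → R = min(1, 1 − 0.09 + 0.90) = min(1, 1.81) = 1.00
P → (~~Q → R) = min(1, 1 − 0.22 + 1.00) = min(1, 1.78) = 1.00
(P → (~~Q → R)) → P = min(1, 1 − 1.00 + 0.22) = min(1, 0.22) = 0.22
~((P → (~~Q → R)) → P) = 1 − 0.22 = 0.78
~P = 1 − 0.22 = 0.78
~P ∨ P = max(0.78, 0.22) = 0.78
~(~P ∨ P) = 1 − 0.78 = 0.22
~((P → (~~Q → R)) → P) → ~(~P ∨ P) = min(1, 1 − 0.78 + 0.22) = min(1, 0.44) = 0.44

0.44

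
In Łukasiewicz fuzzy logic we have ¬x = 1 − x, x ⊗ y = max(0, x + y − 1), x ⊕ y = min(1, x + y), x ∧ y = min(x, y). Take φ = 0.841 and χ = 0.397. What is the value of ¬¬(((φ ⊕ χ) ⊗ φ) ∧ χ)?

φ ⊕ χ = min(1, 0.841 + 0.397) = min(1, 1.238) = 1.000
(φ ⊕ χ) ⊗ φ = max(0, 1.000 + 0.841 − 1) = max(0, 0.841) = 0.841
((φ ⊕ χ) ⊗ φ) ∧ χ = min(0.841, 0.397) = 0.397
¬(((φ ⊕ χ) ⊗ φ) ∧ χ) = 1 − 0.397 = 0.603
¬¬(((φ ⊕ χ) ⊗ φ) ∧ χ) = 1 − 0.603 = 0.397

0.397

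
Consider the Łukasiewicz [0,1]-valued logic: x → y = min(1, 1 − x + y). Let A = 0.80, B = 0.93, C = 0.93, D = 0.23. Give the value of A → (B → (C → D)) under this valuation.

0.57

C → D = min(1, 1 − 0.93 + 0.23) = min(1, 0.30) = 0.30
B → (C → D) = min(1, 1 − 0.93 + 0.30) = min(1, 0.37) = 0.37
A → (B → (C → D)) = min(1, 1 − 0.80 + 0.37) = min(1, 0.57) = 0.57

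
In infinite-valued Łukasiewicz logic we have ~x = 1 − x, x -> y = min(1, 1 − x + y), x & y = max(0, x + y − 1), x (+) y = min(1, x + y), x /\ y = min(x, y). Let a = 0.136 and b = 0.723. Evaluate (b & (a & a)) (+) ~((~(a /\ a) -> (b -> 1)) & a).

a & a = max(0, 0.136 + 0.136 − 1) = max(0, -0.728) = 0.000
b & (a & a) = max(0, 0.723 + 0.000 − 1) = max(0, -0.277) = 0.000
a /\ a = min(0.136, 0.136) = 0.136
~(a /\ a) = 1 − 0.136 = 0.864
b -> 1 = min(1, 1 − 0.723 + 1.000) = min(1, 1.277) = 1.000
~(a /\ a) -> (b -> 1) = min(1, 1 − 0.864 + 1.000) = min(1, 1.136) = 1.000
(~(a /\ a) -> (b -> 1)) & a = max(0, 1.000 + 0.136 − 1) = max(0, 0.136) = 0.136
~((~(a /\ a) -> (b -> 1)) & a) = 1 − 0.136 = 0.864
(b & (a & a)) (+) ~((~(a /\ a) -> (b -> 1)) & a) = min(1, 0.000 + 0.864) = min(1, 0.864) = 0.864

0.864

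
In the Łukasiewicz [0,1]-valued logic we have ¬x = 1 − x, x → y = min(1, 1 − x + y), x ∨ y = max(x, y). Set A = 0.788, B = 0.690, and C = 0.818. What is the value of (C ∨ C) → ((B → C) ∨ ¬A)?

1.000

C ∨ C = max(0.818, 0.818) = 0.818
B → C = min(1, 1 − 0.690 + 0.818) = min(1, 1.128) = 1.000
¬A = 1 − 0.788 = 0.212
(B → C) ∨ ¬A = max(1.000, 0.212) = 1.000
(C ∨ C) → ((B → C) ∨ ¬A) = min(1, 1 − 0.818 + 1.000) = min(1, 1.182) = 1.000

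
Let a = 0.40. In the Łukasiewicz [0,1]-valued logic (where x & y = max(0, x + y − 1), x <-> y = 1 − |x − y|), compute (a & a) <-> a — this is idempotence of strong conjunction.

a & a = max(0, 0.40 + 0.40 − 1) = max(0, -0.20) = 0.00
(a & a) <-> a = 1 − |0.00 − 0.40| = 1 − 0.40 = 0.60
(The value 0.60 < 1 shows this instance is not satisfied; fails in Ł∞ since a ⊗ a = max(0, 2a−1) ≠ a in general.)

0.60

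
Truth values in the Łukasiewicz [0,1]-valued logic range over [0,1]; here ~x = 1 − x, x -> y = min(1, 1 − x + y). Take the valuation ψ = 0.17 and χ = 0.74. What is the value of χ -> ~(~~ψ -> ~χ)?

~ψ = 1 − 0.17 = 0.83
~~ψ = 1 − 0.83 = 0.17
~χ = 1 − 0.74 = 0.26
~~ψ -> ~χ = min(1, 1 − 0.17 + 0.26) = min(1, 1.09) = 1.00
~(~~ψ -> ~χ) = 1 − 1.00 = 0.00
χ -> ~(~~ψ -> ~χ) = min(1, 1 − 0.74 + 0.00) = min(1, 0.26) = 0.26

0.26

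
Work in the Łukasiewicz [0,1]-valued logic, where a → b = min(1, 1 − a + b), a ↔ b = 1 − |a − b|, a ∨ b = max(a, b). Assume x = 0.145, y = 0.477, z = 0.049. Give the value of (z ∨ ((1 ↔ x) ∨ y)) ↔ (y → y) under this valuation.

1 ↔ x = 1 − |1.000 − 0.145| = 1 − 0.855 = 0.145
(1 ↔ x) ∨ y = max(0.145, 0.477) = 0.477
z ∨ ((1 ↔ x) ∨ y) = max(0.049, 0.477) = 0.477
y → y = min(1, 1 − 0.477 + 0.477) = min(1, 1.000) = 1.000
(z ∨ ((1 ↔ x) ∨ y)) ↔ (y → y) = 1 − |0.477 − 1.000| = 1 − 0.523 = 0.477

0.477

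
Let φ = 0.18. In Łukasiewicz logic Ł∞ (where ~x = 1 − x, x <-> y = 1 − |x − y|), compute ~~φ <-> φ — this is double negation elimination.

~φ = 1 − 0.18 = 0.82
~~φ = 1 − 0.82 = 0.18
~~φ <-> φ = 1 − |0.18 − 0.18| = 1 − 0.00 = 1.00
(As expected: always 1 in Ł∞ since negation is involutive.)

1.00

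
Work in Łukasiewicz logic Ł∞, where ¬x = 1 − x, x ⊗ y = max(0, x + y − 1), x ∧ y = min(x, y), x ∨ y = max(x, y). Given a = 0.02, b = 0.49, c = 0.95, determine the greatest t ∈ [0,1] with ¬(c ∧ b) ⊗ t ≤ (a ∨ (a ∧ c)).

c ∧ b = min(0.95, 0.49) = 0.49
¬(c ∧ b) = 1 − 0.49 = 0.51
So the left factor is ¬(c ∧ b) = 0.51.
a ∧ c = min(0.02, 0.95) = 0.02
a ∨ (a ∧ c) = max(0.02, 0.02) = 0.02
So the right-hand bound is a ∨ (a ∧ c) = 0.02.
The residuum of the Łukasiewicz t-norm gives the supremum: min(1, 1 − 0.51 + 0.02).
1 − 0.51 + 0.02 = 0.51, so t = min(1, 0.51) = 0.51.
Check: 0.51 ⊗ 0.51 = max(0, 0.02) = 0.02 ≤ 0.02.

0.51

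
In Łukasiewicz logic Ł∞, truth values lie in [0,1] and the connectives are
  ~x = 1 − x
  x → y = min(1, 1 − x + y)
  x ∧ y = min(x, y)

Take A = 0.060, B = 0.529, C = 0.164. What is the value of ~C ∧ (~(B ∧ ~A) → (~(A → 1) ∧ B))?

~C = 1 − 0.164 = 0.836
~A = 1 − 0.060 = 0.940
B ∧ ~A = min(0.529, 0.940) = 0.529
~(B ∧ ~A) = 1 − 0.529 = 0.471
A → 1 = min(1, 1 − 0.060 + 1.000) = min(1, 1.940) = 1.000
~(A → 1) = 1 − 1.000 = 0.000
~(A → 1) ∧ B = min(0.000, 0.529) = 0.000
~(B ∧ ~A) → (~(A → 1) ∧ B) = min(1, 1 − 0.471 + 0.000) = min(1, 0.529) = 0.529
~C ∧ (~(B ∧ ~A) → (~(A → 1) ∧ B)) = min(0.836, 0.529) = 0.529

0.529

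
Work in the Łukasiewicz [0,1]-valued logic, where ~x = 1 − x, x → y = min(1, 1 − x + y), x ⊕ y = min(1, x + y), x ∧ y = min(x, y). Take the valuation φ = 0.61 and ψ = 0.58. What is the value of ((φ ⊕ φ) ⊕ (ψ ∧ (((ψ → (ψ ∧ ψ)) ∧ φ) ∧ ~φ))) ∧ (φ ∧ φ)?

φ ⊕ φ = min(1, 0.61 + 0.61) = min(1, 1.22) = 1.00
ψ ∧ ψ = min(0.58, 0.58) = 0.58
ψ → (ψ ∧ ψ) = min(1, 1 − 0.58 + 0.58) = min(1, 1.00) = 1.00
(ψ → (ψ ∧ ψ)) ∧ φ = min(1.00, 0.61) = 0.61
~φ = 1 − 0.61 = 0.39
((ψ → (ψ ∧ ψ)) ∧ φ) ∧ ~φ = min(0.61, 0.39) = 0.39
ψ ∧ (((ψ → (ψ ∧ ψ)) ∧ φ) ∧ ~φ) = min(0.58, 0.39) = 0.39
(φ ⊕ φ) ⊕ (ψ ∧ (((ψ → (ψ ∧ ψ)) ∧ φ) ∧ ~φ)) = min(1, 1.00 + 0.39) = min(1, 1.39) = 1.00
φ ∧ φ = min(0.61, 0.61) = 0.61
((φ ⊕ φ) ⊕ (ψ ∧ (((ψ → (ψ ∧ ψ)) ∧ φ) ∧ ~φ))) ∧ (φ ∧ φ) = min(1.00, 0.61) = 0.61

0.61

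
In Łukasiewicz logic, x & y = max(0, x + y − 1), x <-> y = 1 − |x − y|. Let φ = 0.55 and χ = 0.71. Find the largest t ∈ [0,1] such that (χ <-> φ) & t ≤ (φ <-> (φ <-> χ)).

χ <-> φ = 1 − |0.71 − 0.55| = 1 − 0.16 = 0.84
So the left factor is χ <-> φ = 0.84.
φ <-> χ = 1 − |0.55 − 0.71| = 1 − 0.16 = 0.84
φ <-> (φ <-> χ) = 1 − |0.55 − 0.84| = 1 − 0.29 = 0.71
So the right-hand bound is φ <-> (φ <-> χ) = 0.71.
The residuum of the Łukasiewicz t-norm gives the supremum: min(1, 1 − 0.84 + 0.71).
1 − 0.84 + 0.71 = 0.87, so t = min(1, 0.87) = 0.87.
Check: 0.84 & 0.87 = max(0, 0.71) = 0.71 ≤ 0.71.

0.87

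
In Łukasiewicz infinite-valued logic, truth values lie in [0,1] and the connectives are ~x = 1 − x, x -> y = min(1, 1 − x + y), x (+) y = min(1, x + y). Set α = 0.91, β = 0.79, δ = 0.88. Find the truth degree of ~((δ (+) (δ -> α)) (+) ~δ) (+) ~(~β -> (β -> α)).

δ -> α = min(1, 1 − 0.88 + 0.91) = min(1, 1.03) = 1.00
δ (+) (δ -> α) = min(1, 0.88 + 1.00) = min(1, 1.88) = 1.00
~δ = 1 − 0.88 = 0.12
(δ (+) (δ -> α)) (+) ~δ = min(1, 1.00 + 0.12) = min(1, 1.12) = 1.00
~((δ (+) (δ -> α)) (+) ~δ) = 1 − 1.00 = 0.00
~β = 1 − 0.79 = 0.21
β -> α = min(1, 1 − 0.79 + 0.91) = min(1, 1.12) = 1.00
~β -> (β -> α) = min(1, 1 − 0.21 + 1.00) = min(1, 1.79) = 1.00
~(~β -> (β -> α)) = 1 − 1.00 = 0.00
~((δ (+) (δ -> α)) (+) ~δ) (+) ~(~β -> (β -> α)) = min(1, 0.00 + 0.00) = min(1, 0.00) = 0.00

0.00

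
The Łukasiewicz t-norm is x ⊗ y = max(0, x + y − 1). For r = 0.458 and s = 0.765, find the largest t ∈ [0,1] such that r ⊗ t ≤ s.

1.000

The residuum of the Łukasiewicz t-norm gives the supremum: min(1, 1 − 0.458 + 0.765).
1 − 0.458 + 0.765 = 1.307, so t = min(1, 1.307) = 1.000.
Check: 0.458 ⊗ 1.000 = max(0, 0.458) = 0.458 ≤ 0.765.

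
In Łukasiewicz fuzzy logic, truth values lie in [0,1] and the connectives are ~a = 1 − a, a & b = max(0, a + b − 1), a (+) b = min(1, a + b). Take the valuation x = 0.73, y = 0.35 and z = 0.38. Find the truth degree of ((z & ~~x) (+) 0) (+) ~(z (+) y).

0.38

~x = 1 − 0.73 = 0.27
~~x = 1 − 0.27 = 0.73
z & ~~x = max(0, 0.38 + 0.73 − 1) = max(0, 0.11) = 0.11
(z & ~~x) (+) 0 = min(1, 0.11 + 0.00) = min(1, 0.11) = 0.11
z (+) y = min(1, 0.38 + 0.35) = min(1, 0.73) = 0.73
~(z (+) y) = 1 − 0.73 = 0.27
((z & ~~x) (+) 0) (+) ~(z (+) y) = min(1, 0.11 + 0.27) = min(1, 0.38) = 0.38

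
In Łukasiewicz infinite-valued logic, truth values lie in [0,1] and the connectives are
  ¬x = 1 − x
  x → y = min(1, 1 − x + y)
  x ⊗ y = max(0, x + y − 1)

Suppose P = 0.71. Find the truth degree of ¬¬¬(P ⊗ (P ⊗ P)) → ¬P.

P ⊗ P = max(0, 0.71 + 0.71 − 1) = max(0, 0.42) = 0.42
P ⊗ (P ⊗ P) = max(0, 0.71 + 0.42 − 1) = max(0, 0.13) = 0.13
¬(P ⊗ (P ⊗ P)) = 1 − 0.13 = 0.87
¬¬(P ⊗ (P ⊗ P)) = 1 − 0.87 = 0.13
¬¬¬(P ⊗ (P ⊗ P)) = 1 − 0.13 = 0.87
¬P = 1 − 0.71 = 0.29
¬¬¬(P ⊗ (P ⊗ P)) → ¬P = min(1, 1 − 0.87 + 0.29) = min(1, 0.42) = 0.42

0.42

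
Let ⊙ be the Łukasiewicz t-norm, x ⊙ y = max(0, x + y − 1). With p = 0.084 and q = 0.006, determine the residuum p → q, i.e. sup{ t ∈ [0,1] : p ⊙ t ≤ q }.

0.922

The residuum of the Łukasiewicz t-norm gives the supremum: min(1, 1 − 0.084 + 0.006).
1 − 0.084 + 0.006 = 0.922, so t = min(1, 0.922) = 0.922.
Check: 0.084 ⊙ 0.922 = max(0, 0.006) = 0.006 ≤ 0.006.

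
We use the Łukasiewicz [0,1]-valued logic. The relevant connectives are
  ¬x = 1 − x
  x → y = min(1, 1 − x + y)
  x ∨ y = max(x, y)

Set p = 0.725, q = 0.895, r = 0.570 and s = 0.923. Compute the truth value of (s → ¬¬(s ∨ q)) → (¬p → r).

1.000

s ∨ q = max(0.923, 0.895) = 0.923
¬(s ∨ q) = 1 − 0.923 = 0.077
¬¬(s ∨ q) = 1 − 0.077 = 0.923
s → ¬¬(s ∨ q) = min(1, 1 − 0.923 + 0.923) = min(1, 1.000) = 1.000
¬p = 1 − 0.725 = 0.275
¬p → r = min(1, 1 − 0.275 + 0.570) = min(1, 1.295) = 1.000
(s → ¬¬(s ∨ q)) → (¬p → r) = min(1, 1 − 1.000 + 1.000) = min(1, 1.000) = 1.000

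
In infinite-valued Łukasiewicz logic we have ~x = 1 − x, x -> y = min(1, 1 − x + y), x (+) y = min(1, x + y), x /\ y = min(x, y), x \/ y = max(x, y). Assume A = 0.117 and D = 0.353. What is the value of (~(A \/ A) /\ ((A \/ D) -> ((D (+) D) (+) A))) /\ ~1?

0.000

A \/ A = max(0.117, 0.117) = 0.117
~(A \/ A) = 1 − 0.117 = 0.883
A \/ D = max(0.117, 0.353) = 0.353
D (+) D = min(1, 0.353 + 0.353) = min(1, 0.706) = 0.706
(D (+) D) (+) A = min(1, 0.706 + 0.117) = min(1, 0.823) = 0.823
(A \/ D) -> ((D (+) D) (+) A) = min(1, 1 − 0.353 + 0.823) = min(1, 1.470) = 1.000
~(A \/ A) /\ ((A \/ D) -> ((D (+) D) (+) A)) = min(0.883, 1.000) = 0.883
~1 = 1 − 1.000 = 0.000
(~(A \/ A) /\ ((A \/ D) -> ((D (+) D) (+) A))) /\ ~1 = min(0.883, 0.000) = 0.000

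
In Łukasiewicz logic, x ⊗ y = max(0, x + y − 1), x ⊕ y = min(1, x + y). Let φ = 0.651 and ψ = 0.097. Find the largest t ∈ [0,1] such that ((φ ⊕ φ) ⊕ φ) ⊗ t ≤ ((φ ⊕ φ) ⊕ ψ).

φ ⊕ φ = min(1, 0.651 + 0.651) = min(1, 1.302) = 1.000
(φ ⊕ φ) ⊕ φ = min(1, 1.000 + 0.651) = min(1, 1.651) = 1.000
So the left factor is (φ ⊕ φ) ⊕ φ = 1.000.
(φ ⊕ φ) ⊕ ψ = min(1, 1.000 + 0.097) = min(1, 1.097) = 1.000
So the right-hand bound is (φ ⊕ φ) ⊕ ψ = 1.000.
The residuum of the Łukasiewicz t-norm gives the supremum: min(1, 1 − 1.000 + 1.000).
1 − 1.000 + 1.000 = 1.000, so t = min(1, 1.000) = 1.000.
Check: 1.000 ⊗ 1.000 = max(0, 1.000) = 1.000 ≤ 1.000.

1.000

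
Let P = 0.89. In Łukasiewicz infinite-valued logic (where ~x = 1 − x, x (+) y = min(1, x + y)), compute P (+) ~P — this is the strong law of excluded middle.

~P = 1 − 0.89 = 0.11
P (+) ~P = min(1, 0.89 + 0.11) = min(1, 1.00) = 1.00
(As expected: always 1 in Ł∞ since a ⊕ (1−a) = 1.)

1.00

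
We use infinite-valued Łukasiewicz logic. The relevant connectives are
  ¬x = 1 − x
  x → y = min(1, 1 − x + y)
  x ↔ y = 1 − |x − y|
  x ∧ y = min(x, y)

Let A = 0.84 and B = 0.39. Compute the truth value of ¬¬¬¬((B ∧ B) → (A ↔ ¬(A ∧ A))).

B ∧ B = min(0.39, 0.39) = 0.39
A ∧ A = min(0.84, 0.84) = 0.84
¬(A ∧ A) = 1 − 0.84 = 0.16
A ↔ ¬(A ∧ A) = 1 − |0.84 − 0.16| = 1 − 0.68 = 0.32
(B ∧ B) → (A ↔ ¬(A ∧ A)) = min(1, 1 − 0.39 + 0.32) = min(1, 0.93) = 0.93
¬((B ∧ B) → (A ↔ ¬(A ∧ A))) = 1 − 0.93 = 0.07
¬¬((B ∧ B) → (A ↔ ¬(A ∧ A))) = 1 − 0.07 = 0.93
¬¬¬((B ∧ B) → (A ↔ ¬(A ∧ A))) = 1 − 0.93 = 0.07
¬¬¬¬((B ∧ B) → (A ↔ ¬(A ∧ A))) = 1 − 0.07 = 0.93

0.93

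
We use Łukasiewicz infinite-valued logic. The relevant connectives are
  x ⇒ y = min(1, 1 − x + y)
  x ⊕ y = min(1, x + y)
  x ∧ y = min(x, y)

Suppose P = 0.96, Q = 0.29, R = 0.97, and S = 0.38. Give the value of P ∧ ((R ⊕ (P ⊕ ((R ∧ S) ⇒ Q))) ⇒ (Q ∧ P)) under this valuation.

0.29

R ∧ S = min(0.97, 0.38) = 0.38
(R ∧ S) ⇒ Q = min(1, 1 − 0.38 + 0.29) = min(1, 0.91) = 0.91
P ⊕ ((R ∧ S) ⇒ Q) = min(1, 0.96 + 0.91) = min(1, 1.87) = 1.00
R ⊕ (P ⊕ ((R ∧ S) ⇒ Q)) = min(1, 0.97 + 1.00) = min(1, 1.97) = 1.00
Q ∧ P = min(0.29, 0.96) = 0.29
(R ⊕ (P ⊕ ((R ∧ S) ⇒ Q))) ⇒ (Q ∧ P) = min(1, 1 − 1.00 + 0.29) = min(1, 0.29) = 0.29
P ∧ ((R ⊕ (P ⊕ ((R ∧ S) ⇒ Q))) ⇒ (Q ∧ P)) = min(0.96, 0.29) = 0.29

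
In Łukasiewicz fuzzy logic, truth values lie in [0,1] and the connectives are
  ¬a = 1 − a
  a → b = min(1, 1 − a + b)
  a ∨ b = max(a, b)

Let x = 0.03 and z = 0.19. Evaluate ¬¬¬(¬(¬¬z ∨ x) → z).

0.62

¬z = 1 − 0.19 = 0.81
¬¬z = 1 − 0.81 = 0.19
¬¬z ∨ x = max(0.19, 0.03) = 0.19
¬(¬¬z ∨ x) = 1 − 0.19 = 0.81
¬(¬¬z ∨ x) → z = min(1, 1 − 0.81 + 0.19) = min(1, 0.38) = 0.38
¬(¬(¬¬z ∨ x) → z) = 1 − 0.38 = 0.62
¬¬(¬(¬¬z ∨ x) → z) = 1 − 0.62 = 0.38
¬¬¬(¬(¬¬z ∨ x) → z) = 1 − 0.38 = 0.62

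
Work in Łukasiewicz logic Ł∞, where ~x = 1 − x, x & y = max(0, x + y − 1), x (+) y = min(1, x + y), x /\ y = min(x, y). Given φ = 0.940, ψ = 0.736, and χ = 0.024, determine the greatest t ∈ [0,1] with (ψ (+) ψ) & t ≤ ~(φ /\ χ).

0.976

ψ (+) ψ = min(1, 0.736 + 0.736) = min(1, 1.472) = 1.000
So the left factor is ψ (+) ψ = 1.000.
φ /\ χ = min(0.940, 0.024) = 0.024
~(φ /\ χ) = 1 − 0.024 = 0.976
So the right-hand bound is ~(φ /\ χ) = 0.976.
The residuum of the Łukasiewicz t-norm gives the supremum: min(1, 1 − 1.000 + 0.976).
1 − 1.000 + 0.976 = 0.976, so t = min(1, 0.976) = 0.976.
Check: 1.000 & 0.976 = max(0, 0.976) = 0.976 ≤ 0.976.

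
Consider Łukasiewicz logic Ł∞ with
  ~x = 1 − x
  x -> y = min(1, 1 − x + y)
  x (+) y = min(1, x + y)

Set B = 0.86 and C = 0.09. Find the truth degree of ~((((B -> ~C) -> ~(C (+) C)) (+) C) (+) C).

~C = 1 − 0.09 = 0.91
B -> ~C = min(1, 1 − 0.86 + 0.91) = min(1, 1.05) = 1.00
C (+) C = min(1, 0.09 + 0.09) = min(1, 0.18) = 0.18
~(C (+) C) = 1 − 0.18 = 0.82
(B -> ~C) -> ~(C (+) C) = min(1, 1 − 1.00 + 0.82) = min(1, 0.82) = 0.82
((B -> ~C) -> ~(C (+) C)) (+) C = min(1, 0.82 + 0.09) = min(1, 0.91) = 0.91
(((B -> ~C) -> ~(C (+) C)) (+) C) (+) C = min(1, 0.91 + 0.09) = min(1, 1.00) = 1.00
~((((B -> ~C) -> ~(C (+) C)) (+) C) (+) C) = 1 − 1.00 = 0.00

0.00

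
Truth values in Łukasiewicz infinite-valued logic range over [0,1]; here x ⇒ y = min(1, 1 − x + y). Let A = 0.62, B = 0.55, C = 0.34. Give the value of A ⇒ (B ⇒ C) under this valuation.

B ⇒ C = min(1, 1 − 0.55 + 0.34) = min(1, 0.79) = 0.79
A ⇒ (B ⇒ C) = min(1, 1 − 0.62 + 0.79) = min(1, 1.17) = 1.00

1.00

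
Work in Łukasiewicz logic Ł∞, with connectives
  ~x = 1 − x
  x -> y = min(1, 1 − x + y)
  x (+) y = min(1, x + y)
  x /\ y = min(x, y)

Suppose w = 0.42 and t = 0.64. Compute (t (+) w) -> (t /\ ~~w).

t (+) w = min(1, 0.64 + 0.42) = min(1, 1.06) = 1.00
~w = 1 − 0.42 = 0.58
~~w = 1 − 0.58 = 0.42
t /\ ~~w = min(0.64, 0.42) = 0.42
(t (+) w) -> (t /\ ~~w) = min(1, 1 − 1.00 + 0.42) = min(1, 0.42) = 0.42

0.42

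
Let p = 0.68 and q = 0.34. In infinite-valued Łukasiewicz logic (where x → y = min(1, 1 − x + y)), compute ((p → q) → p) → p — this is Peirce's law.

0.68

p → q = min(1, 1 − 0.68 + 0.34) = min(1, 0.66) = 0.66
(p → q) → p = min(1, 1 − 0.66 + 0.68) = min(1, 1.02) = 1.00
((p → q) → p) → p = min(1, 1 − 1.00 + 0.68) = min(1, 0.68) = 0.68
(The value 0.68 < 1 shows this instance is not satisfied; not a Ł∞-tautology in general.)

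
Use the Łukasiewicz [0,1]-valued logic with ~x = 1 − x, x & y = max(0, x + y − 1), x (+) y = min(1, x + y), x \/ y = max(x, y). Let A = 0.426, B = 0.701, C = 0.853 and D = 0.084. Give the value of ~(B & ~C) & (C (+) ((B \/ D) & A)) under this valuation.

~C = 1 − 0.853 = 0.147
B & ~C = max(0, 0.701 + 0.147 − 1) = max(0, -0.152) = 0.000
~(B & ~C) = 1 − 0.000 = 1.000
B \/ D = max(0.701, 0.084) = 0.701
(B \/ D) & A = max(0, 0.701 + 0.426 − 1) = max(0, 0.127) = 0.127
C (+) ((B \/ D) & A) = min(1, 0.853 + 0.127) = min(1, 0.980) = 0.980
~(B & ~C) & (C (+) ((B \/ D) & A)) = max(0, 1.000 + 0.980 − 1) = max(0, 0.980) = 0.980

0.980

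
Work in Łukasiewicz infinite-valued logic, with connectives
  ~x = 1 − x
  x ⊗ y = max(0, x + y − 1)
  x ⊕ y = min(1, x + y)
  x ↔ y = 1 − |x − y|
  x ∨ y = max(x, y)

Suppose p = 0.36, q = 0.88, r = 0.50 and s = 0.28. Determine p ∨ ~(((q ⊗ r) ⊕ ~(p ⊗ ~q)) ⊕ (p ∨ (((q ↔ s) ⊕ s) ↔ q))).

q ⊗ r = max(0, 0.88 + 0.50 − 1) = max(0, 0.38) = 0.38
~q = 1 − 0.88 = 0.12
p ⊗ ~q = max(0, 0.36 + 0.12 − 1) = max(0, -0.52) = 0.00
~(p ⊗ ~q) = 1 − 0.00 = 1.00
(q ⊗ r) ⊕ ~(p ⊗ ~q) = min(1, 0.38 + 1.00) = min(1, 1.38) = 1.00
q ↔ s = 1 − |0.88 − 0.28| = 1 − 0.60 = 0.40
(q ↔ s) ⊕ s = min(1, 0.40 + 0.28) = min(1, 0.68) = 0.68
((q ↔ s) ⊕ s) ↔ q = 1 − |0.68 − 0.88| = 1 − 0.20 = 0.80
p ∨ (((q ↔ s) ⊕ s) ↔ q) = max(0.36, 0.80) = 0.80
((q ⊗ r) ⊕ ~(p ⊗ ~q)) ⊕ (p ∨ (((q ↔ s) ⊕ s) ↔ q)) = min(1, 1.00 + 0.80) = min(1, 1.80) = 1.00
~(((q ⊗ r) ⊕ ~(p ⊗ ~q)) ⊕ (p ∨ (((q ↔ s) ⊕ s) ↔ q))) = 1 − 1.00 = 0.00
p ∨ ~(((q ⊗ r) ⊕ ~(p ⊗ ~q)) ⊕ (p ∨ (((q ↔ s) ⊕ s) ↔ q))) = max(0.36, 0.00) = 0.36

0.36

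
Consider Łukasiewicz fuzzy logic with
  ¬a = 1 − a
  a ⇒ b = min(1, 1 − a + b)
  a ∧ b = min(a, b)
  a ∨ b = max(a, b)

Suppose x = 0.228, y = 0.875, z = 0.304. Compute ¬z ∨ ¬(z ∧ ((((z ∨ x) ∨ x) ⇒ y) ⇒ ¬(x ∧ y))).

0.696

¬z = 1 − 0.304 = 0.696
z ∨ x = max(0.304, 0.228) = 0.304
(z ∨ x) ∨ x = max(0.304, 0.228) = 0.304
((z ∨ x) ∨ x) ⇒ y = min(1, 1 − 0.304 + 0.875) = min(1, 1.571) = 1.000
x ∧ y = min(0.228, 0.875) = 0.228
¬(x ∧ y) = 1 − 0.228 = 0.772
(((z ∨ x) ∨ x) ⇒ y) ⇒ ¬(x ∧ y) = min(1, 1 − 1.000 + 0.772) = min(1, 0.772) = 0.772
z ∧ ((((z ∨ x) ∨ x) ⇒ y) ⇒ ¬(x ∧ y)) = min(0.304, 0.772) = 0.304
¬(z ∧ ((((z ∨ x) ∨ x) ⇒ y) ⇒ ¬(x ∧ y))) = 1 − 0.304 = 0.696
¬z ∨ ¬(z ∧ ((((z ∨ x) ∨ x) ⇒ y) ⇒ ¬(x ∧ y))) = max(0.696, 0.696) = 0.696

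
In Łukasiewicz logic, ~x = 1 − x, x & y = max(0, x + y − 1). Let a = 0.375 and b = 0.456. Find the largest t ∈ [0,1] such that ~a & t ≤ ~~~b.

~a = 1 − 0.375 = 0.625
So the left factor is ~a = 0.625.
~b = 1 − 0.456 = 0.544
~~b = 1 − 0.544 = 0.456
~~~b = 1 − 0.456 = 0.544
So the right-hand bound is ~~~b = 0.544.
The residuum of the Łukasiewicz t-norm gives the supremum: min(1, 1 − 0.625 + 0.544).
1 − 0.625 + 0.544 = 0.919, so t = min(1, 0.919) = 0.919.
Check: 0.625 & 0.919 = max(0, 0.544) = 0.544 ≤ 0.544.

0.919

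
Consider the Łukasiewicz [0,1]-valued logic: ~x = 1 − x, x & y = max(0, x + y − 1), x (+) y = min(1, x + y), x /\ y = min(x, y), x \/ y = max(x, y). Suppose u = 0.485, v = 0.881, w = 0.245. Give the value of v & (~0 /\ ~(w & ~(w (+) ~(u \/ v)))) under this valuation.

~0 = 1 − 0.000 = 1.000
u \/ v = max(0.485, 0.881) = 0.881
~(u \/ v) = 1 − 0.881 = 0.119
w (+) ~(u \/ v) = min(1, 0.245 + 0.119) = min(1, 0.364) = 0.364
~(w (+) ~(u \/ v)) = 1 − 0.364 = 0.636
w & ~(w (+) ~(u \/ v)) = max(0, 0.245 + 0.636 − 1) = max(0, -0.119) = 0.000
~(w & ~(w (+) ~(u \/ v))) = 1 − 0.000 = 1.000
~0 /\ ~(w & ~(w (+) ~(u \/ v))) = min(1.000, 1.000) = 1.000
v & (~0 /\ ~(w & ~(w (+) ~(u \/ v)))) = max(0, 0.881 + 1.000 − 1) = max(0, 0.881) = 0.881

0.881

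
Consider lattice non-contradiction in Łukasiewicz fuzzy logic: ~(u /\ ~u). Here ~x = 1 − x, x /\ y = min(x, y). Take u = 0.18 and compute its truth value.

~u = 1 − 0.18 = 0.82
u /\ ~u = min(0.18, 0.82) = 0.18
~(u /\ ~u) = 1 − 0.18 = 0.82
(The value 0.82 < 1 shows this instance is not satisfied; not a Ł∞-tautology — its value is 1 − min(a, 1−a).)

0.82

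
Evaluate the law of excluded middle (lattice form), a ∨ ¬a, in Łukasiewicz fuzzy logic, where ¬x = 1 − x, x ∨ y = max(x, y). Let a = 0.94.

¬a = 1 − 0.94 = 0.06
a ∨ ¬a = max(0.94, 0.06) = 0.94
(The value 0.94 < 1 shows this instance is not satisfied; not a Ł∞-tautology — its value is max(a, 1−a).)

0.94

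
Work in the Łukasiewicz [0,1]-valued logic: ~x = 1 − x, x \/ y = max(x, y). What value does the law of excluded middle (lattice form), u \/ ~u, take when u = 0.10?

0.90

~u = 1 − 0.10 = 0.90
u \/ ~u = max(0.10, 0.90) = 0.90
(The value 0.90 < 1 shows this instance is not satisfied; not a Ł∞-tautology — its value is max(a, 1−a).)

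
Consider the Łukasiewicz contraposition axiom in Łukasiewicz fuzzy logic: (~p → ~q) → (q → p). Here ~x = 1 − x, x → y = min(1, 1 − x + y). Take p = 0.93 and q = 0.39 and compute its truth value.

~p = 1 − 0.93 = 0.07
~q = 1 − 0.39 = 0.61
~p → ~q = min(1, 1 − 0.07 + 0.61) = min(1, 1.54) = 1.00
q → p = min(1, 1 − 0.39 + 0.93) = min(1, 1.54) = 1.00
(~p → ~q) → (q → p) = min(1, 1 − 1.00 + 1.00) = min(1, 1.00) = 1.00
(As expected: an axiom of Ł∞, always 1.)

1.00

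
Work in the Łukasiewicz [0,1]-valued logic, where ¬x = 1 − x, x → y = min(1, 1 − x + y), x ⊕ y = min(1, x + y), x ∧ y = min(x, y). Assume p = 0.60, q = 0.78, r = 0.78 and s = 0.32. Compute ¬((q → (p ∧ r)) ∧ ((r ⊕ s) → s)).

p ∧ r = min(0.60, 0.78) = 0.60
q → (p ∧ r) = min(1, 1 − 0.78 + 0.60) = min(1, 0.82) = 0.82
r ⊕ s = min(1, 0.78 + 0.32) = min(1, 1.10) = 1.00
(r ⊕ s) → s = min(1, 1 − 1.00 + 0.32) = min(1, 0.32) = 0.32
(q → (p ∧ r)) ∧ ((r ⊕ s) → s) = min(0.82, 0.32) = 0.32
¬((q → (p ∧ r)) ∧ ((r ⊕ s) → s)) = 1 − 0.32 = 0.68

0.68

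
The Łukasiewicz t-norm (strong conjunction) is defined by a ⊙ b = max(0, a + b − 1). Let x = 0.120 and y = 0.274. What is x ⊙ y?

0.000

x ⊙ y = max(0, 0.120 + 0.274 − 1) = max(0, -0.606) = 0.000
For comparison, the Gödel (minimum) t-norm min(a, b) would give 0.120.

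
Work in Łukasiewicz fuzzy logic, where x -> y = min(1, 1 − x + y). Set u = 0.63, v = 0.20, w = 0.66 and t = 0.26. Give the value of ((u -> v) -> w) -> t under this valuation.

0.26

u -> v = min(1, 1 − 0.63 + 0.20) = min(1, 0.57) = 0.57
(u -> v) -> w = min(1, 1 − 0.57 + 0.66) = min(1, 1.09) = 1.00
((u -> v) -> w) -> t = min(1, 1 − 1.00 + 0.26) = min(1, 0.26) = 0.26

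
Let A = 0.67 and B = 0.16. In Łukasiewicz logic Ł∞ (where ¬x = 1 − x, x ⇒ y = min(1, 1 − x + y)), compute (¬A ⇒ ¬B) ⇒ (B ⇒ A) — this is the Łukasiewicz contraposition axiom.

¬A = 1 − 0.67 = 0.33
¬B = 1 − 0.16 = 0.84
¬A ⇒ ¬B = min(1, 1 − 0.33 + 0.84) = min(1, 1.51) = 1.00
B ⇒ A = min(1, 1 − 0.16 + 0.67) = min(1, 1.51) = 1.00
(¬A ⇒ ¬B) ⇒ (B ⇒ A) = min(1, 1 − 1.00 + 1.00) = min(1, 1.00) = 1.00
(As expected: an axiom of Ł∞, always 1.)

1.00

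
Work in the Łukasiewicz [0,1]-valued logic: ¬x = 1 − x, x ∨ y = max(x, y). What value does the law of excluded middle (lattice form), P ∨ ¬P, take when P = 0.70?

¬P = 1 − 0.70 = 0.30
P ∨ ¬P = max(0.70, 0.30) = 0.70
(The value 0.70 < 1 shows this instance is not satisfied; not a Ł∞-tautology — its value is max(a, 1−a).)

0.70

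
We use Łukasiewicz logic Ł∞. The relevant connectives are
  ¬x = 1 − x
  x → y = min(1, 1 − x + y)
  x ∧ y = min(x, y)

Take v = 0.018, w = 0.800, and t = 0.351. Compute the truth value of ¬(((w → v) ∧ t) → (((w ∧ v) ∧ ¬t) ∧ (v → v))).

0.200

w → v = min(1, 1 − 0.800 + 0.018) = min(1, 0.218) = 0.218
(w → v) ∧ t = min(0.218, 0.351) = 0.218
w ∧ v = min(0.800, 0.018) = 0.018
¬t = 1 − 0.351 = 0.649
(w ∧ v) ∧ ¬t = min(0.018, 0.649) = 0.018
v → v = min(1, 1 − 0.018 + 0.018) = min(1, 1.000) = 1.000
((w ∧ v) ∧ ¬t) ∧ (v → v) = min(0.018, 1.000) = 0.018
((w → v) ∧ t) → (((w ∧ v) ∧ ¬t) ∧ (v → v)) = min(1, 1 − 0.218 + 0.018) = min(1, 0.800) = 0.800
¬(((w → v) ∧ t) → (((w ∧ v) ∧ ¬t) ∧ (v → v))) = 1 − 0.800 = 0.200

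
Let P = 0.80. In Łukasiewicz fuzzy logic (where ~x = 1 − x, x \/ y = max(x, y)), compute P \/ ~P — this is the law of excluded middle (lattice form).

~P = 1 − 0.80 = 0.20
P \/ ~P = max(0.80, 0.20) = 0.80
(The value 0.80 < 1 shows this instance is not satisfied; not a Ł∞-tautology — its value is max(a, 1−a).)

0.80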